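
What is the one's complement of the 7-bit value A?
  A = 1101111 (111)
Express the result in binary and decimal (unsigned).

Flip each bit (0->1, 1->0):
  1101111
  0010000

Answer: 0010000 (16)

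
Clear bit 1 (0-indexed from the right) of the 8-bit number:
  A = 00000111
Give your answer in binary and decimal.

Mask = ~(1 << 1) = 11111101
Bit 1 of A is 1, so AND-ing with the mask clears it to 0.
  00000111
& 11111101
----------
  00000101

Answer: 00000101 (5)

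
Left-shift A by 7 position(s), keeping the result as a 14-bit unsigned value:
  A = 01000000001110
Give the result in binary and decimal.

Shift left by 7: drop the top 7 bit(s), append 7 zero(s) on the right.
  01000000001110  ->  discard [0100000], keep [0001110], append 0000000
= 00011100000000

Answer: 00011100000000 (1792)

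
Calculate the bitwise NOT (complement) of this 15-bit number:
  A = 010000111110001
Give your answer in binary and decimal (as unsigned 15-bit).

Flip each bit (0->1, 1->0):
  010000111110001
  101111000001110

Answer: 101111000001110 (24078)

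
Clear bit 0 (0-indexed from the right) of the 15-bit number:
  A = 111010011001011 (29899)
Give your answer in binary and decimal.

Mask = ~(1 << 0) = 111111111111110
Bit 0 of A is 1, so AND-ing with the mask clears it to 0.
  111010011001011
& 111111111111110
-----------------
  111010011001010

Answer: 111010011001010 (29898)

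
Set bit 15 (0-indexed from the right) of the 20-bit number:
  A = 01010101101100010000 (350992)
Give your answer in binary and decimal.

Mask = 1 << 15 = 00001000000000000000
Bit 15 of A is 0, so OR-ing with the mask flips it to 1.
  01010101101100010000
| 00001000000000000000
----------------------
  01011101101100010000

Answer: 01011101101100010000 (383760)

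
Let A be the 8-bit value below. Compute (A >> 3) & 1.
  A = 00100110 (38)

Bit 3 is the 4th from the right.
  00100110
      ^
That bit is 0.

Answer: 0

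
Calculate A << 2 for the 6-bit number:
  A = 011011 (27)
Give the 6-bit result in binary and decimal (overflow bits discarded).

Shift left by 2: drop the top 2 bit(s), append 2 zero(s) on the right.
  011011  ->  discard [01], keep [1011], append 00
= 101100

Answer: 101100 (44)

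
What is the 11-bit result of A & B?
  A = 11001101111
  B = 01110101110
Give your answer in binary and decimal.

Apply & to each column (1 only where both bits are 1):
  11001101111
& 01110101110
-------------
  01000101110

Answer: 01000101110 (558)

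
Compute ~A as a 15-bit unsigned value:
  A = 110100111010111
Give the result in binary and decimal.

Flip each bit (0->1, 1->0):
  110100111010111
  001011000101000

Answer: 001011000101000 (5672)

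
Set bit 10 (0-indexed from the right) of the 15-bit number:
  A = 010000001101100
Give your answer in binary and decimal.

Mask = 1 << 10 = 000010000000000
Bit 10 of A is 0, so OR-ing with the mask flips it to 1.
  010000001101100
| 000010000000000
-----------------
  010010001101100

Answer: 010010001101100 (9324)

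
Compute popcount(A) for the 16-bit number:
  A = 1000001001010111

1000001001010111
1-bits at positions (from bit 0 = LSB): 0, 1, 2, 4, 6, 9, 15
Count = 7

Answer: 7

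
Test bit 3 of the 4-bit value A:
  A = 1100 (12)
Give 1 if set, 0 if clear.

Bit 3 is the 4th from the right.
  1100
  ^
That bit is 1.

Answer: 1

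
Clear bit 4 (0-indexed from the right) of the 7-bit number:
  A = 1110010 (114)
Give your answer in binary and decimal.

Mask = ~(1 << 4) = 1101111
Bit 4 of A is 1, so AND-ing with the mask clears it to 0.
  1110010
& 1101111
---------
  1100010

Answer: 1100010 (98)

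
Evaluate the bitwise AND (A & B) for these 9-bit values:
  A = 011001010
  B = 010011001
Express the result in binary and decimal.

Apply & to each column (1 only where both bits are 1):
  011001010
& 010011001
-----------
  010001000

Answer: 010001000 (136)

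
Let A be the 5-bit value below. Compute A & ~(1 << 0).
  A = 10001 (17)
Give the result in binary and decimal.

Mask = ~(1 << 0) = 11110
Bit 0 of A is 1, so AND-ing with the mask clears it to 0.
  10001
& 11110
-------
  10000

Answer: 10000 (16)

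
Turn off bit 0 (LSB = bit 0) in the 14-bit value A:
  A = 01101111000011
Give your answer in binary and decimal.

Mask = ~(1 << 0) = 11111111111110
Bit 0 of A is 1, so AND-ing with the mask clears it to 0.
  01101111000011
& 11111111111110
----------------
  01101111000010

Answer: 01101111000010 (7106)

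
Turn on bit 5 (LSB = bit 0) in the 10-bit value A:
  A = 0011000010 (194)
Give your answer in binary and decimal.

Mask = 1 << 5 = 0000100000
Bit 5 of A is 0, so OR-ing with the mask flips it to 1.
  0011000010
| 0000100000
------------
  0011100010

Answer: 0011100010 (226)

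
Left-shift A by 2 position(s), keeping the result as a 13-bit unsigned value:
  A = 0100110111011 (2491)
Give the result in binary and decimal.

Shift left by 2: drop the top 2 bit(s), append 2 zero(s) on the right.
  0100110111011  ->  discard [01], keep [00110111011], append 00
= 0011011101100

Answer: 0011011101100 (1772)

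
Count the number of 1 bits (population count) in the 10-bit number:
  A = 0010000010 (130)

0010000010
1-bits at positions (from bit 0 = LSB): 1, 7
Count = 2

Answer: 2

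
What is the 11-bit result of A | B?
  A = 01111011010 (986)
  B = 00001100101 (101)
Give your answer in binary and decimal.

Apply | to each column (1 where either bit is 1):
  01111011010
| 00001100101
-------------
  01111111111

Answer: 01111111111 (1023)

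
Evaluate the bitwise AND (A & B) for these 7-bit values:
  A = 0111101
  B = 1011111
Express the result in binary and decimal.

Apply & to each column (1 only where both bits are 1):
  0111101
& 1011111
---------
  0011101

Answer: 0011101 (29)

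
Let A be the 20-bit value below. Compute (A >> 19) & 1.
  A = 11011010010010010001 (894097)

Bit 19 is the 20th from the right.
  11011010010010010001
  ^
That bit is 1.

Answer: 1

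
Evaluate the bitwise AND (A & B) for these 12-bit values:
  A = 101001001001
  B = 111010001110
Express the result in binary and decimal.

Apply & to each column (1 only where both bits are 1):
  101001001001
& 111010001110
--------------
  101000001000

Answer: 101000001000 (2568)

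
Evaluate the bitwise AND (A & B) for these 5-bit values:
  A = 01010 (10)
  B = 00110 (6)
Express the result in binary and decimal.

Apply & to each column (1 only where both bits are 1):
  01010
& 00110
-------
  00010

Answer: 00010 (2)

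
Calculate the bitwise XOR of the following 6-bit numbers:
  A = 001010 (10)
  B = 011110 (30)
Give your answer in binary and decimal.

Apply ^ to each column (1 where bits differ):
  001010
^ 011110
--------
  010100

Answer: 010100 (20)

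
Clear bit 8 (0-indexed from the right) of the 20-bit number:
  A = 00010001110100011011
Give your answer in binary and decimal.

Mask = ~(1 << 8) = 11111111111011111111
Bit 8 of A is 1, so AND-ing with the mask clears it to 0.
  00010001110100011011
& 11111111111011111111
----------------------
  00010001110000011011

Answer: 00010001110000011011 (72731)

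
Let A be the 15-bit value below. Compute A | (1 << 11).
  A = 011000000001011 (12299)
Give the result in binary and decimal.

Mask = 1 << 11 = 000100000000000
Bit 11 of A is 0, so OR-ing with the mask flips it to 1.
  011000000001011
| 000100000000000
-----------------
  011100000001011

Answer: 011100000001011 (14347)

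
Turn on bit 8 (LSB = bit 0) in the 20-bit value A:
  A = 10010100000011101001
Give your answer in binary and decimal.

Mask = 1 << 8 = 00000000000100000000
Bit 8 of A is 0, so OR-ing with the mask flips it to 1.
  10010100000011101001
| 00000000000100000000
----------------------
  10010100000111101001

Answer: 10010100000111101001 (606697)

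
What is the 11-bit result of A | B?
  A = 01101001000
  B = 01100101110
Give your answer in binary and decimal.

Apply | to each column (1 where either bit is 1):
  01101001000
| 01100101110
-------------
  01101101110

Answer: 01101101110 (878)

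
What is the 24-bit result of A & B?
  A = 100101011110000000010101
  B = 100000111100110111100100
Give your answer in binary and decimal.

Apply & to each column (1 only where both bits are 1):
  100101011110000000010101
& 100000111100110111100100
--------------------------
  100000011100000000000100

Answer: 100000011100000000000100 (8503300)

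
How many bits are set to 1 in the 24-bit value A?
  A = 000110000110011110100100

000110000110011110100100
1-bits at positions (from bit 0 = LSB): 2, 5, 7, 8, 9, 10, 13, 14, 19, 20
Count = 10

Answer: 10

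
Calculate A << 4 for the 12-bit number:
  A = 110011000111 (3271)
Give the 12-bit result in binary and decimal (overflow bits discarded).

Shift left by 4: drop the top 4 bit(s), append 4 zero(s) on the right.
  110011000111  ->  discard [1100], keep [11000111], append 0000
= 110001110000

Answer: 110001110000 (3184)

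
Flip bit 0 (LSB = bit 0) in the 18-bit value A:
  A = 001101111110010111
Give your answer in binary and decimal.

Mask = 1 << 0 = 000000000000000001
Bit 0 of A is 1; XOR with the mask flips it to 0.
  001101111110010111
^ 000000000000000001
--------------------
  001101111110010110

Answer: 001101111110010110 (57238)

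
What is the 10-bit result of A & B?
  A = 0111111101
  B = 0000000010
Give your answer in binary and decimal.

Apply & to each column (1 only where both bits are 1):
  0111111101
& 0000000010
------------
  0000000000

Answer: 0000000000 (0)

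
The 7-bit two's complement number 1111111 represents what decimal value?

MSB is 1, so the value is negative. Find the magnitude:
1. Invert bits:  0000000
2. Add 1:        0000001  = 1
3. Apply sign:   -1

Answer: -1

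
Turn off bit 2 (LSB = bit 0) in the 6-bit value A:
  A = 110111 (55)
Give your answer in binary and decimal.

Mask = ~(1 << 2) = 111011
Bit 2 of A is 1, so AND-ing with the mask clears it to 0.
  110111
& 111011
--------
  110011

Answer: 110011 (51)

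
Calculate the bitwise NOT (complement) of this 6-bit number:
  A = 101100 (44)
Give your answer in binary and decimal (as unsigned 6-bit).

Flip each bit (0->1, 1->0):
  101100
  010011

Answer: 010011 (19)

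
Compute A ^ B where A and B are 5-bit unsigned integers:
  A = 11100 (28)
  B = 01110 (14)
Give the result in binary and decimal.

Apply ^ to each column (1 where bits differ):
  11100
^ 01110
-------
  10010

Answer: 10010 (18)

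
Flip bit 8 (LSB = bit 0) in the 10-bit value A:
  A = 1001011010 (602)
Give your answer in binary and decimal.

Mask = 1 << 8 = 0100000000
Bit 8 of A is 0; XOR with the mask flips it to 1.
  1001011010
^ 0100000000
------------
  1101011010

Answer: 1101011010 (858)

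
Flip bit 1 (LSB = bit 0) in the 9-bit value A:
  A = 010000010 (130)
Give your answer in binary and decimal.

Mask = 1 << 1 = 000000010
Bit 1 of A is 1; XOR with the mask flips it to 0.
  010000010
^ 000000010
-----------
  010000000

Answer: 010000000 (128)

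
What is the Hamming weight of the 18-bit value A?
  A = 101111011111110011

101111011111110011
1-bits at positions (from bit 0 = LSB): 0, 1, 4, 5, 6, 7, 8, 9, 10, 12, 13, 14, 15, 17
Count = 14

Answer: 14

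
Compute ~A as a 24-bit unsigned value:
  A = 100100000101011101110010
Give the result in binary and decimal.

Flip each bit (0->1, 1->0):
  100100000101011101110010
  011011111010100010001101

Answer: 011011111010100010001101 (7317645)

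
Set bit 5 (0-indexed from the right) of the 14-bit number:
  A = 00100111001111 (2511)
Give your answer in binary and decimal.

Mask = 1 << 5 = 00000000100000
Bit 5 of A is 0, so OR-ing with the mask flips it to 1.
  00100111001111
| 00000000100000
----------------
  00100111101111

Answer: 00100111101111 (2543)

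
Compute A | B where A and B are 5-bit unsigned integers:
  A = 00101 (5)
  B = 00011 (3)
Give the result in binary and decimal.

Apply | to each column (1 where either bit is 1):
  00101
| 00011
-------
  00111

Answer: 00111 (7)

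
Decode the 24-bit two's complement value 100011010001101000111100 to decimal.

MSB is 1, so the value is negative. Find the magnitude:
1. Invert bits:  011100101110010111000011
2. Add 1:        011100101110010111000100  = 7529924
3. Apply sign:   -7529924

Answer: -7529924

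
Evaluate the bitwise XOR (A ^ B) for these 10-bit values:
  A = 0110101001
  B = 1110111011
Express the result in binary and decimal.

Apply ^ to each column (1 where bits differ):
  0110101001
^ 1110111011
------------
  1000010010

Answer: 1000010010 (530)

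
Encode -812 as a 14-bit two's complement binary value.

1. Binary of +812:  00001100101100
2. Invert bits:     11110011010011
3. Add 1:           11110011010100

Answer: 11110011010100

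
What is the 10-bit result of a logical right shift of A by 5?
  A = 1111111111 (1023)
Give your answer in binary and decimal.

Logical shift right by 5: drop the bottom 5 bit(s), prepend 5 zero(s) on the left.
  1111111111  ->  keep [11111], discard [11111], prepend 00000
= 0000011111

Answer: 0000011111 (31)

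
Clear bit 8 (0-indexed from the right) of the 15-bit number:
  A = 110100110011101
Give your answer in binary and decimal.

Mask = ~(1 << 8) = 111111011111111
Bit 8 of A is 1, so AND-ing with the mask clears it to 0.
  110100110011101
& 111111011111111
-----------------
  110100010011101

Answer: 110100010011101 (26781)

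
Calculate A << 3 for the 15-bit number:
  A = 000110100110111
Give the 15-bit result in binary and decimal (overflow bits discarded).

Shift left by 3: drop the top 3 bit(s), append 3 zero(s) on the right.
  000110100110111  ->  discard [000], keep [110100110111], append 000
= 110100110111000

Answer: 110100110111000 (27064)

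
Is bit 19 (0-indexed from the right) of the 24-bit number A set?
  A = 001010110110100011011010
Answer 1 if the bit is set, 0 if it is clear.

Bit 19 is the 20th from the right.
  001010110110100011011010
      ^
That bit is 1.

Answer: 1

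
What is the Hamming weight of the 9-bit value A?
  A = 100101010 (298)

100101010
1-bits at positions (from bit 0 = LSB): 1, 3, 5, 8
Count = 4

Answer: 4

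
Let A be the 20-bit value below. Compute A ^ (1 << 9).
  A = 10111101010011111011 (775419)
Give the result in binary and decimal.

Mask = 1 << 9 = 00000000001000000000
Bit 9 of A is 0; XOR with the mask flips it to 1.
  10111101010011111011
^ 00000000001000000000
----------------------
  10111101011011111011

Answer: 10111101011011111011 (775931)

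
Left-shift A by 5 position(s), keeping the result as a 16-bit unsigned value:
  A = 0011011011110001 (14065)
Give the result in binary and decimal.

Shift left by 5: drop the top 5 bit(s), append 5 zero(s) on the right.
  0011011011110001  ->  discard [00110], keep [11011110001], append 00000
= 1101111000100000

Answer: 1101111000100000 (56864)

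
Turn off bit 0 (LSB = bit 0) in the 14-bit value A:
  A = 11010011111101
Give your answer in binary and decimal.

Mask = ~(1 << 0) = 11111111111110
Bit 0 of A is 1, so AND-ing with the mask clears it to 0.
  11010011111101
& 11111111111110
----------------
  11010011111100

Answer: 11010011111100 (13564)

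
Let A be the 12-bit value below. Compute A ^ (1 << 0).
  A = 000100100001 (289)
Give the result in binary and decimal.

Mask = 1 << 0 = 000000000001
Bit 0 of A is 1; XOR with the mask flips it to 0.
  000100100001
^ 000000000001
--------------
  000100100000

Answer: 000100100000 (288)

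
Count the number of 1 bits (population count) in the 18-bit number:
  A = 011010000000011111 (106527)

011010000000011111
1-bits at positions (from bit 0 = LSB): 0, 1, 2, 3, 4, 13, 15, 16
Count = 8

Answer: 8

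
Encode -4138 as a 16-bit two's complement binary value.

1. Binary of +4138:  0001000000101010
2. Invert bits:     1110111111010101
3. Add 1:           1110111111010110

Answer: 1110111111010110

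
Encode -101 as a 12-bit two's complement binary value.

1. Binary of +101:  000001100101
2. Invert bits:     111110011010
3. Add 1:           111110011011

Answer: 111110011011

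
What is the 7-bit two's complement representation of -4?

1. Binary of +4:  0000100
2. Invert bits:     1111011
3. Add 1:           1111100

Answer: 1111100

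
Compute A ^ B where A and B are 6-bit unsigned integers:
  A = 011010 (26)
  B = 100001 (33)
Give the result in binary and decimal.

Apply ^ to each column (1 where bits differ):
  011010
^ 100001
--------
  111011

Answer: 111011 (59)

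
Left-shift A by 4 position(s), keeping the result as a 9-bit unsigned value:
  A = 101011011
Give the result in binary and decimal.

Shift left by 4: drop the top 4 bit(s), append 4 zero(s) on the right.
  101011011  ->  discard [1010], keep [11011], append 0000
= 110110000

Answer: 110110000 (432)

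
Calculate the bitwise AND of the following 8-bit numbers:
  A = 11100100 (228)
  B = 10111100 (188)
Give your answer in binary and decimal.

Apply & to each column (1 only where both bits are 1):
  11100100
& 10111100
----------
  10100100

Answer: 10100100 (164)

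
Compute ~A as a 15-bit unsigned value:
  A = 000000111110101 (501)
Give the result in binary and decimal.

Flip each bit (0->1, 1->0):
  000000111110101
  111111000001010

Answer: 111111000001010 (32266)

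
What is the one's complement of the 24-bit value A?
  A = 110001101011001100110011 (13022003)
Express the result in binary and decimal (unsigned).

Flip each bit (0->1, 1->0):
  110001101011001100110011
  001110010100110011001100

Answer: 001110010100110011001100 (3755212)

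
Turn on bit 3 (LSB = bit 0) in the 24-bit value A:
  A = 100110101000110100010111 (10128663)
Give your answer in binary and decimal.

Mask = 1 << 3 = 000000000000000000001000
Bit 3 of A is 0, so OR-ing with the mask flips it to 1.
  100110101000110100010111
| 000000000000000000001000
--------------------------
  100110101000110100011111

Answer: 100110101000110100011111 (10128671)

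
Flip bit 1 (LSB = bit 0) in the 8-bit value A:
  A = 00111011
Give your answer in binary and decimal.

Mask = 1 << 1 = 00000010
Bit 1 of A is 1; XOR with the mask flips it to 0.
  00111011
^ 00000010
----------
  00111001

Answer: 00111001 (57)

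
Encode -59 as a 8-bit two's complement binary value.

1. Binary of +59:  00111011
2. Invert bits:     11000100
3. Add 1:           11000101

Answer: 11000101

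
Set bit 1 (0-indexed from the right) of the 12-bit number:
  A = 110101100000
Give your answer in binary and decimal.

Mask = 1 << 1 = 000000000010
Bit 1 of A is 0, so OR-ing with the mask flips it to 1.
  110101100000
| 000000000010
--------------
  110101100010

Answer: 110101100010 (3426)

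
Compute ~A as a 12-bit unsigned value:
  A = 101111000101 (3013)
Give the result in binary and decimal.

Flip each bit (0->1, 1->0):
  101111000101
  010000111010

Answer: 010000111010 (1082)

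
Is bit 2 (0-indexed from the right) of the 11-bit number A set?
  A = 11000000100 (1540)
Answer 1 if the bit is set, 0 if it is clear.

Bit 2 is the 3rd from the right.
  11000000100
          ^
That bit is 1.

Answer: 1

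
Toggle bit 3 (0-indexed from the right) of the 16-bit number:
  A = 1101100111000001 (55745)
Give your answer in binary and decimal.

Mask = 1 << 3 = 0000000000001000
Bit 3 of A is 0; XOR with the mask flips it to 1.
  1101100111000001
^ 0000000000001000
------------------
  1101100111001001

Answer: 1101100111001001 (55753)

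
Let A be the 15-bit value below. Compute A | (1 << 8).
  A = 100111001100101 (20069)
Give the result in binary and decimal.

Mask = 1 << 8 = 000000100000000
Bit 8 of A is 0, so OR-ing with the mask flips it to 1.
  100111001100101
| 000000100000000
-----------------
  100111101100101

Answer: 100111101100101 (20325)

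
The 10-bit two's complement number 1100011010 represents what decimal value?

MSB is 1, so the value is negative. Find the magnitude:
1. Invert bits:  0011100101
2. Add 1:        0011100110  = 230
3. Apply sign:   -230

Answer: -230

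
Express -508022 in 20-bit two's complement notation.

1. Binary of +508022:  01111100000001110110
2. Invert bits:     10000011111110001001
3. Add 1:           10000011111110001010

Answer: 10000011111110001010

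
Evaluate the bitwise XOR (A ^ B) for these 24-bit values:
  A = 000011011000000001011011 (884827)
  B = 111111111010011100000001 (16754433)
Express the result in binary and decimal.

Apply ^ to each column (1 where bits differ):
  000011011000000001011011
^ 111111111010011100000001
--------------------------
  111100100010011101011010

Answer: 111100100010011101011010 (15869786)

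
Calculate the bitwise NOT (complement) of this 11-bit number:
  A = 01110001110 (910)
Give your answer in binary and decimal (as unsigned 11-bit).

Flip each bit (0->1, 1->0):
  01110001110
  10001110001

Answer: 10001110001 (1137)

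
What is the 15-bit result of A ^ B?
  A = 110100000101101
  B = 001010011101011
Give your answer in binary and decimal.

Apply ^ to each column (1 where bits differ):
  110100000101101
^ 001010011101011
-----------------
  111110011000110

Answer: 111110011000110 (31942)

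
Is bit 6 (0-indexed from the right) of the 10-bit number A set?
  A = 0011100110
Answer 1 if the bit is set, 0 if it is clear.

Bit 6 is the 7th from the right.
  0011100110
     ^
That bit is 1.

Answer: 1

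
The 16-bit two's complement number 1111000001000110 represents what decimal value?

MSB is 1, so the value is negative. Find the magnitude:
1. Invert bits:  0000111110111001
2. Add 1:        0000111110111010  = 4026
3. Apply sign:   -4026

Answer: -4026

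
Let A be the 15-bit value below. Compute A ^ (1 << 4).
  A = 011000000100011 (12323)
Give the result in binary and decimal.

Mask = 1 << 4 = 000000000010000
Bit 4 of A is 0; XOR with the mask flips it to 1.
  011000000100011
^ 000000000010000
-----------------
  011000000110011

Answer: 011000000110011 (12339)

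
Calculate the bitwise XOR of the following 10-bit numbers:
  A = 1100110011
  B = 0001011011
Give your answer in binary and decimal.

Apply ^ to each column (1 where bits differ):
  1100110011
^ 0001011011
------------
  1101101000

Answer: 1101101000 (872)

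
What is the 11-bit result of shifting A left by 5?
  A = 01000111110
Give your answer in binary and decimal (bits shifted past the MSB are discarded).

Shift left by 5: drop the top 5 bit(s), append 5 zero(s) on the right.
  01000111110  ->  discard [01000], keep [111110], append 00000
= 11111000000

Answer: 11111000000 (1984)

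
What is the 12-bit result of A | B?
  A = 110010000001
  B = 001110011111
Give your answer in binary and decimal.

Apply | to each column (1 where either bit is 1):
  110010000001
| 001110011111
--------------
  111110011111

Answer: 111110011111 (3999)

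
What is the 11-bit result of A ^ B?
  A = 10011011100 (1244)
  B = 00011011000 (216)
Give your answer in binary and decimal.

Apply ^ to each column (1 where bits differ):
  10011011100
^ 00011011000
-------------
  10000000100

Answer: 10000000100 (1028)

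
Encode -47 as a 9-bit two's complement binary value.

1. Binary of +47:  000101111
2. Invert bits:     111010000
3. Add 1:           111010001

Answer: 111010001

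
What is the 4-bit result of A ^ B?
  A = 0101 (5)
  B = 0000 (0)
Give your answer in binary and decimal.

Apply ^ to each column (1 where bits differ):
  0101
^ 0000
------
  0101

Answer: 0101 (5)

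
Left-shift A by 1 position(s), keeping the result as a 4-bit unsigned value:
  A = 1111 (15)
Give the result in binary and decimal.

Shift left by 1: drop the top 1 bit(s), append 1 zero(s) on the right.
  1111  ->  discard [1], keep [111], append 0
= 1110

Answer: 1110 (14)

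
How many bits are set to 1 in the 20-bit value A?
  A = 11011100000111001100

11011100000111001100
1-bits at positions (from bit 0 = LSB): 2, 3, 6, 7, 8, 14, 15, 16, 18, 19
Count = 10

Answer: 10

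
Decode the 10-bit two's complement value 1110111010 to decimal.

MSB is 1, so the value is negative. Find the magnitude:
1. Invert bits:  0001000101
2. Add 1:        0001000110  = 70
3. Apply sign:   -70

Answer: -70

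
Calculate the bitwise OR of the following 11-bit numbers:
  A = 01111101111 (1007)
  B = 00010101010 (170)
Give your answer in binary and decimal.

Apply | to each column (1 where either bit is 1):
  01111101111
| 00010101010
-------------
  01111101111

Answer: 01111101111 (1007)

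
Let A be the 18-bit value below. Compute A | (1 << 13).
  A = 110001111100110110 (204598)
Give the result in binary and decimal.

Mask = 1 << 13 = 000010000000000000
Bit 13 of A is 0, so OR-ing with the mask flips it to 1.
  110001111100110110
| 000010000000000000
--------------------
  110011111100110110

Answer: 110011111100110110 (212790)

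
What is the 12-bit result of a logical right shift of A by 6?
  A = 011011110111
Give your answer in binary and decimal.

Logical shift right by 6: drop the bottom 6 bit(s), prepend 6 zero(s) on the left.
  011011110111  ->  keep [011011], discard [110111], prepend 000000
= 000000011011

Answer: 000000011011 (27)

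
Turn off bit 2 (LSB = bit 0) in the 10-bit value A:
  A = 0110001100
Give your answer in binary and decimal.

Mask = ~(1 << 2) = 1111111011
Bit 2 of A is 1, so AND-ing with the mask clears it to 0.
  0110001100
& 1111111011
------------
  0110001000

Answer: 0110001000 (392)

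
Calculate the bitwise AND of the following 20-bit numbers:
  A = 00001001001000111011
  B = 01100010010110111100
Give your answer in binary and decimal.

Apply & to each column (1 only where both bits are 1):
  00001001001000111011
& 01100010010110111100
----------------------
  00000000000000111000

Answer: 00000000000000111000 (56)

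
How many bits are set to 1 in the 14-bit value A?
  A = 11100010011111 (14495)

11100010011111
1-bits at positions (from bit 0 = LSB): 0, 1, 2, 3, 4, 7, 11, 12, 13
Count = 9

Answer: 9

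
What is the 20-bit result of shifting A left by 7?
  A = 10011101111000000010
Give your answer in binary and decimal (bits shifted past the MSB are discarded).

Shift left by 7: drop the top 7 bit(s), append 7 zero(s) on the right.
  10011101111000000010  ->  discard [1001110], keep [1111000000010], append 0000000
= 11110000000100000000

Answer: 11110000000100000000 (983296)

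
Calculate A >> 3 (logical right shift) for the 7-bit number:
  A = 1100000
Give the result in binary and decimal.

Logical shift right by 3: drop the bottom 3 bit(s), prepend 3 zero(s) on the left.
  1100000  ->  keep [1100], discard [000], prepend 000
= 0001100

Answer: 0001100 (12)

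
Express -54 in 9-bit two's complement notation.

1. Binary of +54:  000110110
2. Invert bits:     111001001
3. Add 1:           111001010

Answer: 111001010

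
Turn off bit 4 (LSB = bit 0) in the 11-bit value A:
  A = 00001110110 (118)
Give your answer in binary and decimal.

Mask = ~(1 << 4) = 11111101111
Bit 4 of A is 1, so AND-ing with the mask clears it to 0.
  00001110110
& 11111101111
-------------
  00001100110

Answer: 00001100110 (102)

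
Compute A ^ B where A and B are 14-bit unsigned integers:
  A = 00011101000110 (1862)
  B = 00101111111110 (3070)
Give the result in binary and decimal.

Apply ^ to each column (1 where bits differ):
  00011101000110
^ 00101111111110
----------------
  00110010111000

Answer: 00110010111000 (3256)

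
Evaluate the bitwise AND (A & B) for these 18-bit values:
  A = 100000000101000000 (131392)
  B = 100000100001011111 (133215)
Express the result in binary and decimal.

Apply & to each column (1 only where both bits are 1):
  100000000101000000
& 100000100001011111
--------------------
  100000000001000000

Answer: 100000000001000000 (131136)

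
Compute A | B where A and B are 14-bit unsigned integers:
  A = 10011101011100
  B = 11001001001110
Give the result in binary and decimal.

Apply | to each column (1 where either bit is 1):
  10011101011100
| 11001001001110
----------------
  11011101011110

Answer: 11011101011110 (14174)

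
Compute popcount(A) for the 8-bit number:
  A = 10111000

10111000
1-bits at positions (from bit 0 = LSB): 3, 4, 5, 7
Count = 4

Answer: 4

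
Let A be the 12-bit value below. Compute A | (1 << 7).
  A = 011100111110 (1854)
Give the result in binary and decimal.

Mask = 1 << 7 = 000010000000
Bit 7 of A is 0, so OR-ing with the mask flips it to 1.
  011100111110
| 000010000000
--------------
  011110111110

Answer: 011110111110 (1982)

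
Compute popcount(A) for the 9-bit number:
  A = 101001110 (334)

101001110
1-bits at positions (from bit 0 = LSB): 1, 2, 3, 6, 8
Count = 5

Answer: 5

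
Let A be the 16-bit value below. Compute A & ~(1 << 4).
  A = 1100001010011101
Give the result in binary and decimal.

Mask = ~(1 << 4) = 1111111111101111
Bit 4 of A is 1, so AND-ing with the mask clears it to 0.
  1100001010011101
& 1111111111101111
------------------
  1100001010001101

Answer: 1100001010001101 (49805)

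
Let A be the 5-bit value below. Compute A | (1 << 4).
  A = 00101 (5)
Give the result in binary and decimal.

Mask = 1 << 4 = 10000
Bit 4 of A is 0, so OR-ing with the mask flips it to 1.
  00101
| 10000
-------
  10101

Answer: 10101 (21)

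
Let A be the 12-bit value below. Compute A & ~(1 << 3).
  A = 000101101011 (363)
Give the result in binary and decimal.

Mask = ~(1 << 3) = 111111110111
Bit 3 of A is 1, so AND-ing with the mask clears it to 0.
  000101101011
& 111111110111
--------------
  000101100011

Answer: 000101100011 (355)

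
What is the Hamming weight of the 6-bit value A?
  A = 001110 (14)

001110
1-bits at positions (from bit 0 = LSB): 1, 2, 3
Count = 3

Answer: 3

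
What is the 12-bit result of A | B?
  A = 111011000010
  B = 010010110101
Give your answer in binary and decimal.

Apply | to each column (1 where either bit is 1):
  111011000010
| 010010110101
--------------
  111011110111

Answer: 111011110111 (3831)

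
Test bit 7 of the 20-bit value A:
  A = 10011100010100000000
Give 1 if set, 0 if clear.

Bit 7 is the 8th from the right.
  10011100010100000000
              ^
That bit is 0.

Answer: 0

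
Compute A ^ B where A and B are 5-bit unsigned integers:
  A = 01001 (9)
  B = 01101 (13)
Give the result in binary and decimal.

Apply ^ to each column (1 where bits differ):
  01001
^ 01101
-------
  00100

Answer: 00100 (4)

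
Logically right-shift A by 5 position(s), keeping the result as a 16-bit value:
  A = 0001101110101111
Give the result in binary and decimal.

Logical shift right by 5: drop the bottom 5 bit(s), prepend 5 zero(s) on the left.
  0001101110101111  ->  keep [00011011101], discard [01111], prepend 00000
= 0000000011011101

Answer: 0000000011011101 (221)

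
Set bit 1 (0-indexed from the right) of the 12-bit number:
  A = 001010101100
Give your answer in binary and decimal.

Mask = 1 << 1 = 000000000010
Bit 1 of A is 0, so OR-ing with the mask flips it to 1.
  001010101100
| 000000000010
--------------
  001010101110

Answer: 001010101110 (686)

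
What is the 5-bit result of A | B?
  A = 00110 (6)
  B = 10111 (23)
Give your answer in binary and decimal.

Apply | to each column (1 where either bit is 1):
  00110
| 10111
-------
  10111

Answer: 10111 (23)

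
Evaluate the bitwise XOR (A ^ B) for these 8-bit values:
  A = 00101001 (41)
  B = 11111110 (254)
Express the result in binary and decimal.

Apply ^ to each column (1 where bits differ):
  00101001
^ 11111110
----------
  11010111

Answer: 11010111 (215)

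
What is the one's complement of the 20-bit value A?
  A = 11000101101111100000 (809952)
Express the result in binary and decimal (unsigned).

Flip each bit (0->1, 1->0):
  11000101101111100000
  00111010010000011111

Answer: 00111010010000011111 (238623)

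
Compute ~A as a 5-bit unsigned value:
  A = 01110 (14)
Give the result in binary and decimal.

Flip each bit (0->1, 1->0):
  01110
  10001

Answer: 10001 (17)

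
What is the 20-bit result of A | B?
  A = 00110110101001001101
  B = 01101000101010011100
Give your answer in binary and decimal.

Apply | to each column (1 where either bit is 1):
  00110110101001001101
| 01101000101010011100
----------------------
  01111110101011011101

Answer: 01111110101011011101 (518877)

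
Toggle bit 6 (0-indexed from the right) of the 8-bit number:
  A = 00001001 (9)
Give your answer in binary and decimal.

Mask = 1 << 6 = 01000000
Bit 6 of A is 0; XOR with the mask flips it to 1.
  00001001
^ 01000000
----------
  01001001

Answer: 01001001 (73)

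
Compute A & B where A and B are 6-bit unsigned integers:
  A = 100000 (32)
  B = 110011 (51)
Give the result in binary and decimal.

Apply & to each column (1 only where both bits are 1):
  100000
& 110011
--------
  100000

Answer: 100000 (32)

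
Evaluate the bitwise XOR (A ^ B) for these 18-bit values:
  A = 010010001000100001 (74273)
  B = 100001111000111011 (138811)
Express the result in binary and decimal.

Apply ^ to each column (1 where bits differ):
  010010001000100001
^ 100001111000111011
--------------------
  110011110000011010

Answer: 110011110000011010 (211994)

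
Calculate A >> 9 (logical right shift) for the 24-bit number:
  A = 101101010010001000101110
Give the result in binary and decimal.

Logical shift right by 9: drop the bottom 9 bit(s), prepend 9 zero(s) on the left.
  101101010010001000101110  ->  keep [101101010010001], discard [000101110], prepend 000000000
= 000000000101101010010001

Answer: 000000000101101010010001 (23185)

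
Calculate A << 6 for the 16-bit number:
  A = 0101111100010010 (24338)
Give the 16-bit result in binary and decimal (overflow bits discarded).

Shift left by 6: drop the top 6 bit(s), append 6 zero(s) on the right.
  0101111100010010  ->  discard [010111], keep [1100010010], append 000000
= 1100010010000000

Answer: 1100010010000000 (50304)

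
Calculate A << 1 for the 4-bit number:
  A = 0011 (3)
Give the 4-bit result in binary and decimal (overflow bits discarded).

Shift left by 1: drop the top 1 bit(s), append 1 zero(s) on the right.
  0011  ->  discard [0], keep [011], append 0
= 0110

Answer: 0110 (6)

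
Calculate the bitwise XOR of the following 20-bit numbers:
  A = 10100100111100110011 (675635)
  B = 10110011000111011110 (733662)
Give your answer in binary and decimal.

Apply ^ to each column (1 where bits differ):
  10100100111100110011
^ 10110011000111011110
----------------------
  00010111111011101101

Answer: 00010111111011101101 (98029)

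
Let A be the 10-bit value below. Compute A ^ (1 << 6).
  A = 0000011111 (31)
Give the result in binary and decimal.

Mask = 1 << 6 = 0001000000
Bit 6 of A is 0; XOR with the mask flips it to 1.
  0000011111
^ 0001000000
------------
  0001011111

Answer: 0001011111 (95)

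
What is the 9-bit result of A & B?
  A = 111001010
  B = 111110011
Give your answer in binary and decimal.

Apply & to each column (1 only where both bits are 1):
  111001010
& 111110011
-----------
  111000010

Answer: 111000010 (450)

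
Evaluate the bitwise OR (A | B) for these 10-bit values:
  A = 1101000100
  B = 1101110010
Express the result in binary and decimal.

Apply | to each column (1 where either bit is 1):
  1101000100
| 1101110010
------------
  1101110110

Answer: 1101110110 (886)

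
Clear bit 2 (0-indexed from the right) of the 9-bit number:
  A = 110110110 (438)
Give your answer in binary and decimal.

Mask = ~(1 << 2) = 111111011
Bit 2 of A is 1, so AND-ing with the mask clears it to 0.
  110110110
& 111111011
-----------
  110110010

Answer: 110110010 (434)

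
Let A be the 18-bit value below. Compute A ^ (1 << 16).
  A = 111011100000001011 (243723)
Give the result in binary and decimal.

Mask = 1 << 16 = 010000000000000000
Bit 16 of A is 1; XOR with the mask flips it to 0.
  111011100000001011
^ 010000000000000000
--------------------
  101011100000001011

Answer: 101011100000001011 (178187)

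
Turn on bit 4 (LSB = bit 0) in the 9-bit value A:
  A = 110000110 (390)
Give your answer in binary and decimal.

Mask = 1 << 4 = 000010000
Bit 4 of A is 0, so OR-ing with the mask flips it to 1.
  110000110
| 000010000
-----------
  110010110

Answer: 110010110 (406)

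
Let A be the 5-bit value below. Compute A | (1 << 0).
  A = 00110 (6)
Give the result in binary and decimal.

Mask = 1 << 0 = 00001
Bit 0 of A is 0, so OR-ing with the mask flips it to 1.
  00110
| 00001
-------
  00111

Answer: 00111 (7)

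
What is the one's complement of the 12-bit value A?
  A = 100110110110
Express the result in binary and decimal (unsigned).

Flip each bit (0->1, 1->0):
  100110110110
  011001001001

Answer: 011001001001 (1609)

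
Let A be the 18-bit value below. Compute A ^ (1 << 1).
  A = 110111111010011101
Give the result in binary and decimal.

Mask = 1 << 1 = 000000000000000010
Bit 1 of A is 0; XOR with the mask flips it to 1.
  110111111010011101
^ 000000000000000010
--------------------
  110111111010011111

Answer: 110111111010011111 (229023)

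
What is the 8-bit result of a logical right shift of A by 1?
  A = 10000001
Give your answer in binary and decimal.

Logical shift right by 1: drop the bottom 1 bit(s), prepend 1 zero(s) on the left.
  10000001  ->  keep [1000000], discard [1], prepend 0
= 01000000

Answer: 01000000 (64)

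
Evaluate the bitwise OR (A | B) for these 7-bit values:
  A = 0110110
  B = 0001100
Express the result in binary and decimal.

Apply | to each column (1 where either bit is 1):
  0110110
| 0001100
---------
  0111110

Answer: 0111110 (62)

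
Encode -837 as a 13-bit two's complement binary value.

1. Binary of +837:  0001101000101
2. Invert bits:     1110010111010
3. Add 1:           1110010111011

Answer: 1110010111011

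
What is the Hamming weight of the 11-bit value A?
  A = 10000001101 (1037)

10000001101
1-bits at positions (from bit 0 = LSB): 0, 2, 3, 10
Count = 4

Answer: 4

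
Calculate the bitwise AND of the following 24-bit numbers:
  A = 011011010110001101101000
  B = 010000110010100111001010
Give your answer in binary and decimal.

Apply & to each column (1 only where both bits are 1):
  011011010110001101101000
& 010000110010100111001010
--------------------------
  010000010010000101001000

Answer: 010000010010000101001000 (4268360)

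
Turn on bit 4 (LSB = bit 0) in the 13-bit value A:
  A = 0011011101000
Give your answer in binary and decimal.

Mask = 1 << 4 = 0000000010000
Bit 4 of A is 0, so OR-ing with the mask flips it to 1.
  0011011101000
| 0000000010000
---------------
  0011011111000

Answer: 0011011111000 (1784)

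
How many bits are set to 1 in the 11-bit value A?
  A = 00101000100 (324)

00101000100
1-bits at positions (from bit 0 = LSB): 2, 6, 8
Count = 3

Answer: 3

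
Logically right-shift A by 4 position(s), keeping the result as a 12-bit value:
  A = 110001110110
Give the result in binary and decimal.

Logical shift right by 4: drop the bottom 4 bit(s), prepend 4 zero(s) on the left.
  110001110110  ->  keep [11000111], discard [0110], prepend 0000
= 000011000111

Answer: 000011000111 (199)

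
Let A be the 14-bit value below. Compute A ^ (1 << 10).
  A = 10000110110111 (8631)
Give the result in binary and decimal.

Mask = 1 << 10 = 00010000000000
Bit 10 of A is 0; XOR with the mask flips it to 1.
  10000110110111
^ 00010000000000
----------------
  10010110110111

Answer: 10010110110111 (9655)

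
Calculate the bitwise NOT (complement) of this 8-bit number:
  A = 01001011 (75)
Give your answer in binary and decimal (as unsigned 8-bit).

Flip each bit (0->1, 1->0):
  01001011
  10110100

Answer: 10110100 (180)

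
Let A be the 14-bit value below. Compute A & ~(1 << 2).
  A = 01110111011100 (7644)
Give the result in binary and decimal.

Mask = ~(1 << 2) = 11111111111011
Bit 2 of A is 1, so AND-ing with the mask clears it to 0.
  01110111011100
& 11111111111011
----------------
  01110111011000

Answer: 01110111011000 (7640)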